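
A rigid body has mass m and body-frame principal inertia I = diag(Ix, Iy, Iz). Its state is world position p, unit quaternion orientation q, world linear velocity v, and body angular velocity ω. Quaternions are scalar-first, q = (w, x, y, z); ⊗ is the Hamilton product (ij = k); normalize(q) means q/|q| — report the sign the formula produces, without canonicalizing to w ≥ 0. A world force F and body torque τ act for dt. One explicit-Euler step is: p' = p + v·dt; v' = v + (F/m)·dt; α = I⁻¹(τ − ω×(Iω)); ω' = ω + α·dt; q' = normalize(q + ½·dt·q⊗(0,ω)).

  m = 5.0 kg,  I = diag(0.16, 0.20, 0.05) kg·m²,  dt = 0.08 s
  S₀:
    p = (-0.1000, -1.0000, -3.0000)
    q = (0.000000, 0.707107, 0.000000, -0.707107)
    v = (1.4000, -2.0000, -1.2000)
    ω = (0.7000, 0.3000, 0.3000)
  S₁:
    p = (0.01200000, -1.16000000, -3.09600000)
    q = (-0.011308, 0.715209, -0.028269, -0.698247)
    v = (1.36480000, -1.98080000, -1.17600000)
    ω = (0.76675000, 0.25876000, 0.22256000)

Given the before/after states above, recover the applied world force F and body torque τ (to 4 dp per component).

F = (-2.2000, 1.2000, 1.5000)
τ = (0.1200, -0.0800, -0.0400)

rate change Δω = (0.06675000, -0.04124000, -0.07744000)
ω₀×(Iω₀) = (-0.0135, 0.0231, 0.0084)
I·α + gyro = (0.1200, -0.0800, -0.0400)
velocity change Δv = (-0.03520000, 0.01920000, 0.02400000)
m·(v₁−v₀)/dt = (-2.2000, 1.2000, 1.5000)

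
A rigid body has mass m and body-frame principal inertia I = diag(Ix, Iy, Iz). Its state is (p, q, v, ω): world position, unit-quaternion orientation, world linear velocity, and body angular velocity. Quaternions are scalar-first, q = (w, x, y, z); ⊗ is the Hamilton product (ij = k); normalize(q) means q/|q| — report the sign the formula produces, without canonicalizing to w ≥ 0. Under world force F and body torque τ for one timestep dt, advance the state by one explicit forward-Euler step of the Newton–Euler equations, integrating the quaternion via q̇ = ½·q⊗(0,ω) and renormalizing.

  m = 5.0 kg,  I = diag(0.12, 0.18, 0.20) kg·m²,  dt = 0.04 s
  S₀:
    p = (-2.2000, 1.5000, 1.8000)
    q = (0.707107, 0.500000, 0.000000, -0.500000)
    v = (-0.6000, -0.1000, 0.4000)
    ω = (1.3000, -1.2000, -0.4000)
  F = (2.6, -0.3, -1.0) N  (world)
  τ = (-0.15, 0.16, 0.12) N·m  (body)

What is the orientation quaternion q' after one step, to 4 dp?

q⊗(0,ω) = (-0.8500000, 0.3192391, -1.2985284, -0.8828428)
updated quaternion q' = (0.6897, 0.5061, -0.0260, -0.5173)

q' = (0.6897, 0.5061, -0.0260, -0.5173)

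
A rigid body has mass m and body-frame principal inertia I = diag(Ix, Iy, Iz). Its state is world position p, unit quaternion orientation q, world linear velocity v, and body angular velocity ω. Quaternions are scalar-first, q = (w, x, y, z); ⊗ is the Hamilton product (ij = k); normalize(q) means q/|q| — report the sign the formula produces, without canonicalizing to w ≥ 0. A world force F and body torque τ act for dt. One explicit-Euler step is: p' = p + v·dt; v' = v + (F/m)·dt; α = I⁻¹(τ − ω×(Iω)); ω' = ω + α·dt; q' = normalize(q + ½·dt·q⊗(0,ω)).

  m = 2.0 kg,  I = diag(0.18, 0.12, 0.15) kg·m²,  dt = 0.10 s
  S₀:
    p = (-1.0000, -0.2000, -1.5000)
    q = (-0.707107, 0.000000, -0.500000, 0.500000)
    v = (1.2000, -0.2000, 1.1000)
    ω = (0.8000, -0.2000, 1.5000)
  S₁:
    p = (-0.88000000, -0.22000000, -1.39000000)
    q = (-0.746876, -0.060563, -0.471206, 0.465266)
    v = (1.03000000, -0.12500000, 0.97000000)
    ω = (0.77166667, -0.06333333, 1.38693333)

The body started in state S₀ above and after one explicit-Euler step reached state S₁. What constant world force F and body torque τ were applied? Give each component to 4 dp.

rate change Δω = (-0.02833333, 0.13666667, -0.11306667)
applied torque τ = (-0.0600, 0.2000, -0.1600)
v₁ − v₀ = (-0.17000000, 0.07500000, -0.13000000)
applied force F = (-3.4000, 1.5000, -2.6000)

F = (-3.4000, 1.5000, -2.6000)
τ = (-0.0600, 0.2000, -0.1600)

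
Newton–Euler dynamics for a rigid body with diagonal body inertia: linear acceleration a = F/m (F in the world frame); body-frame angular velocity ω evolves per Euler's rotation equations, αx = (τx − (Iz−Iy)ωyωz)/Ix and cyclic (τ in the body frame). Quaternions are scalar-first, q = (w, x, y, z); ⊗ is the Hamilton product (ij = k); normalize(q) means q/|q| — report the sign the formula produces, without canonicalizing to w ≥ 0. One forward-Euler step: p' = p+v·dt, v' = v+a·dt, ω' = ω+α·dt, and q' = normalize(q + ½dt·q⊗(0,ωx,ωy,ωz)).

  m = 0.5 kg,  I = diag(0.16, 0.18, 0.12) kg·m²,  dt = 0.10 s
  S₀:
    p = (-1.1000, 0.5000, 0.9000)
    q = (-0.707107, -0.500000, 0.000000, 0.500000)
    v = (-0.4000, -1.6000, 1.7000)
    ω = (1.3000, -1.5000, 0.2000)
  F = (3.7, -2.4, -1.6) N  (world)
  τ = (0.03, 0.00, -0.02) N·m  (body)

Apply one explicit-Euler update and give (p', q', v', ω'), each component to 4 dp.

new position p' = (-1.1400, 0.3400, 1.0700)
new velocity v' = (0.3400, -2.0800, 1.3800)
angular accel α = (0.0750, -0.0578, 0.1583)
ω + α·dt = (1.3075, -1.5058, 0.2158)
q⊗(0,ω) = (0.5500000, -0.1692391, 1.8106605, 0.6085786)
q' = normalize(q + ½dt·q⊗(0,ω)) = (-0.6763, -0.5060, 0.0901, 0.5278)

p' = (-1.1400, 0.3400, 1.0700)
q' = (-0.6763, -0.5060, 0.0901, 0.5278)
v' = (0.3400, -2.0800, 1.3800)
ω' = (1.3075, -1.5058, 0.2158)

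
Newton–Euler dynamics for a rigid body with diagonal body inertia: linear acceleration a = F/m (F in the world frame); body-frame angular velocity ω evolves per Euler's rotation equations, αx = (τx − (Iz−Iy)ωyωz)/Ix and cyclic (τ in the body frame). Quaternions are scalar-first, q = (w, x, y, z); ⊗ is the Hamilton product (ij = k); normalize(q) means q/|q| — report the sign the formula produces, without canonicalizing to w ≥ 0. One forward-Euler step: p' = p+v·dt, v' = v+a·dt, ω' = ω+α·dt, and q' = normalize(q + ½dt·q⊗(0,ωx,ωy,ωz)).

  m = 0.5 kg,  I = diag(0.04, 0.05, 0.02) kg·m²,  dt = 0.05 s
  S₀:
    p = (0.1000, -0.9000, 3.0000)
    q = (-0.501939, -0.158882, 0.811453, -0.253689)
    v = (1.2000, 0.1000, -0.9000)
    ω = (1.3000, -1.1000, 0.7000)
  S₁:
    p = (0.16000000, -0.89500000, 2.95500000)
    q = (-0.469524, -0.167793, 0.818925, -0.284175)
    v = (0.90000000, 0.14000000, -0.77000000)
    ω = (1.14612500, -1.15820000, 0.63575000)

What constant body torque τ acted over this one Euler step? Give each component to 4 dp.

τ = (-0.1000, -0.0400, -0.0400)

Δω = ω₁−ω₀ = (-0.15387500, -0.05820000, -0.06425000)
ω₀×(Iω₀) = (0.0231, 0.0182, -0.0143)
applied torque τ = (-0.1000, -0.0400, -0.0400)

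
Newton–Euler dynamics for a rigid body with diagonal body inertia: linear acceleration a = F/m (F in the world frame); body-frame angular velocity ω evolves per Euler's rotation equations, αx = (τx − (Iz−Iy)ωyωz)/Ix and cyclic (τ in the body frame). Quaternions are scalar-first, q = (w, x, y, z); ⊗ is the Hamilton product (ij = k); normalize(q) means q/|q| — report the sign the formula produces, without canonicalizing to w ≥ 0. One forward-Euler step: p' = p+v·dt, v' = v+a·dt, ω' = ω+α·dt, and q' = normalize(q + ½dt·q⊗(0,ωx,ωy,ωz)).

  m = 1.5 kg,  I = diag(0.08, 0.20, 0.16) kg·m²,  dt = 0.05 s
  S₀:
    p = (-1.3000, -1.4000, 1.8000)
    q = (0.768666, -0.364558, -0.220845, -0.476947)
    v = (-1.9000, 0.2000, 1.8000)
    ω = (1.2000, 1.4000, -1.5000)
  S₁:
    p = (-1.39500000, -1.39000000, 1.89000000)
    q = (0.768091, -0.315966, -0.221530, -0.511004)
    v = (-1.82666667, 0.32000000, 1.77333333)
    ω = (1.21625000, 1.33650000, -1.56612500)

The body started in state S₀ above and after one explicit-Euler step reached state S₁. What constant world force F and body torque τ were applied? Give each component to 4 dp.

velocity change Δv = (0.07333333, 0.12000000, -0.02666667)
applied force F = (2.2000, 3.6000, -0.8000)
ω₁ − ω₀ = (0.01625000, -0.06350000, -0.06612500)
applied torque τ = (0.1100, -0.1100, -0.0100)

F = (2.2000, 3.6000, -0.8000)
τ = (0.1100, -0.1100, -0.0100)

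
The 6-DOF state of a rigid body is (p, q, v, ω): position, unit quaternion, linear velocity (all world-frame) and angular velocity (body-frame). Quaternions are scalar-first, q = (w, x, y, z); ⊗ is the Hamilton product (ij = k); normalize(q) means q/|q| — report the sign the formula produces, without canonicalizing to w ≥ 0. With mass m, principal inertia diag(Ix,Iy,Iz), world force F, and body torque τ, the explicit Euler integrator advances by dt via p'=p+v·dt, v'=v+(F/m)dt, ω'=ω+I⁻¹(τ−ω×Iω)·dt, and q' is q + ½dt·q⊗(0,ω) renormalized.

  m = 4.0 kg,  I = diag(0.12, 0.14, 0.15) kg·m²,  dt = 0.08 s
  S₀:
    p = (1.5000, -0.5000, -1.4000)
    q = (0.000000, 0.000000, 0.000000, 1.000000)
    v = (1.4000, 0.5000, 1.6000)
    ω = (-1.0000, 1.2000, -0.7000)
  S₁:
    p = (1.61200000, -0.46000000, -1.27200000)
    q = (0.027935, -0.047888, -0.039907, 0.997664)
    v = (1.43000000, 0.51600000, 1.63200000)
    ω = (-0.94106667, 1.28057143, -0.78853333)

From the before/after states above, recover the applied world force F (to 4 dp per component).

Δv = v₁−v₀ = (0.03000000, 0.01600000, 0.03200000)
m·(v₁−v₀)/dt = (1.5000, 0.8000, 1.6000)

F = (1.5000, 0.8000, 1.6000)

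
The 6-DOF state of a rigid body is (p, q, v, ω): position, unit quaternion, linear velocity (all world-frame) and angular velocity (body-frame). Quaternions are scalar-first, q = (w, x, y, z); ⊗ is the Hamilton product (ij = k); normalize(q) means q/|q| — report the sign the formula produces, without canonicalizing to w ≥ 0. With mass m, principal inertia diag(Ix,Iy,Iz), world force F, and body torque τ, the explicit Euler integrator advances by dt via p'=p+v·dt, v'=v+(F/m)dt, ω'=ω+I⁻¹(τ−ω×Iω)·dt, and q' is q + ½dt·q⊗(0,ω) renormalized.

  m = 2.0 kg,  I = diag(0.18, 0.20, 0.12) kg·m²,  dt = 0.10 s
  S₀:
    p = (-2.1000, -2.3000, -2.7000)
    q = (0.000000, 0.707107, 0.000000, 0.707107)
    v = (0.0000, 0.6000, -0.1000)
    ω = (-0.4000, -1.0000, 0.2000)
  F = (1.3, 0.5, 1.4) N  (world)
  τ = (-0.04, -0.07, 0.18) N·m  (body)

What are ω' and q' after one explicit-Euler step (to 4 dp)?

ω' = (-0.4311, -1.0326, 0.3433)
q' = (0.0071, 0.7414, -0.0212, 0.6707)

(τ − ω×Iω)/I = (-0.3111, -0.3260, 1.4333)
ω' = ω + α·dt = (-0.4311, -1.0326, 0.3433)
q⊗(0,ω) = (0.1414214, 0.7071070, -0.4242642, -0.7071070)
updated quaternion q' = (0.0071, 0.7414, -0.0212, 0.6707)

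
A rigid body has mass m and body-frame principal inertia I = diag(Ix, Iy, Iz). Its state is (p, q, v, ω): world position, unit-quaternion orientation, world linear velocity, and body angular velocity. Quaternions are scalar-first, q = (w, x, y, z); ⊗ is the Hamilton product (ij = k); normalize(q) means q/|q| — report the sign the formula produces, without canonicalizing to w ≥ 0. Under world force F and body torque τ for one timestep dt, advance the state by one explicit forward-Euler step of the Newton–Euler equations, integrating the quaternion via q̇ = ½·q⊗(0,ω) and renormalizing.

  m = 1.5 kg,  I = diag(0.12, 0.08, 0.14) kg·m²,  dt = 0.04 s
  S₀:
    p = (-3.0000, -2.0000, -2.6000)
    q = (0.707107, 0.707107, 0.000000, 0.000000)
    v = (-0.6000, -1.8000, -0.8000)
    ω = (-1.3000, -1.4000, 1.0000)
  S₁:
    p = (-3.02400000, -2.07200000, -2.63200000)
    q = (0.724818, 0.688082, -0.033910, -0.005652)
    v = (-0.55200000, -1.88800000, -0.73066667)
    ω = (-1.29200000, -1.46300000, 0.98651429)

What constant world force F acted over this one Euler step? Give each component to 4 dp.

F = (1.8000, -3.3000, 2.6000)

velocity change Δv = (0.04800000, -0.08800000, 0.06933333)
applied force F = (1.8000, -3.3000, 2.6000)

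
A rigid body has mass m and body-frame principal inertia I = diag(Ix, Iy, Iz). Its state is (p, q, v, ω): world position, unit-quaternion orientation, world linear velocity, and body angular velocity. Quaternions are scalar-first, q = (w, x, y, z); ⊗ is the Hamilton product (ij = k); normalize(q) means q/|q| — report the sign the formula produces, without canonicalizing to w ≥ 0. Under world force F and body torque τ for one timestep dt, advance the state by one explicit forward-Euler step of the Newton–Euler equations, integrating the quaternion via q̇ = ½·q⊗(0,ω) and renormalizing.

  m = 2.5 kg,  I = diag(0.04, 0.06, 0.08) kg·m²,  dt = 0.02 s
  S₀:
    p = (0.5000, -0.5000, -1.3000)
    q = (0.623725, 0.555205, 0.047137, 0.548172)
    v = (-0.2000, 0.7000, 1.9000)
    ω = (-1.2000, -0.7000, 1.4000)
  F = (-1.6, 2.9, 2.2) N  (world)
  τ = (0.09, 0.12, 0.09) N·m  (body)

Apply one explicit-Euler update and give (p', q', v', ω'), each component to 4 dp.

p' = (0.4960, -0.4860, -1.2620)
q' = (0.6229, 0.5521, 0.0284, 0.5535)
v' = (-0.2128, 0.7232, 1.9176)
ω' = (-1.1452, -0.6824, 1.4183)

linear accel F/m = (-0.6400, 1.1600, 0.8800)
new position p' = (0.4960, -0.4860, -1.2620)
v + (F/m)dt = (-0.2128, 0.7232, 1.9176)
gyro term ω×Iω = (-0.0196, 0.0672, 0.0168)
α = I⁻¹(τ − ω×Iω) = (2.7400, 0.8800, 0.9150)
ω + α·dt = (-1.1452, -0.6824, 1.4183)
2q̇ = q⊗(0,ω) = (-0.0681989, -0.2987578, -1.8717009, 0.5411359)
q + ½dt·q⊗(0,ω), renormalized = (0.6229, 0.5521, 0.0284, 0.5535)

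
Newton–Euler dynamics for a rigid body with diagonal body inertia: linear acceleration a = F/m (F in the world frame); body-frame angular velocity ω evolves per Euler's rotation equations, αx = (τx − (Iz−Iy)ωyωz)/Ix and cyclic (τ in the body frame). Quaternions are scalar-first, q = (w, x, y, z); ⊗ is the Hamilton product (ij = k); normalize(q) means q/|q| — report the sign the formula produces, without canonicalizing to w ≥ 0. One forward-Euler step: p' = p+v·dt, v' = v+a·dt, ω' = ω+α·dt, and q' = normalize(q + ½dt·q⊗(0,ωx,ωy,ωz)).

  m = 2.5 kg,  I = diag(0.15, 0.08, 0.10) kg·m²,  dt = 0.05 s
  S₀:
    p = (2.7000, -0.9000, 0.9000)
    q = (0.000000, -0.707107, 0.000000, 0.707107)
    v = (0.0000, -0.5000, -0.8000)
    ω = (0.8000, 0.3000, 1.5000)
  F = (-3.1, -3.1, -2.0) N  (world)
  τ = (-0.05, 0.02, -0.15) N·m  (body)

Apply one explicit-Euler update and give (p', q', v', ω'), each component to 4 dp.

p + v·dt = (2.7000, -0.9250, 0.8600)
new velocity v' = (-0.0620, -0.5620, -0.8400)
(τ − ω×Iω)/I = (-0.3933, -0.5000, -1.3320)
ω' = ω + α·dt = (0.7803, 0.2750, 1.4334)
Hamilton product q⊗(0,ω) = (-0.4949749, -0.2121321, 1.6263461, -0.2121321)
updated quaternion q' = (-0.0124, -0.7117, 0.0406, 0.7012)

p' = (2.7000, -0.9250, 0.8600)
q' = (-0.0124, -0.7117, 0.0406, 0.7012)
v' = (-0.0620, -0.5620, -0.8400)
ω' = (0.7803, 0.2750, 1.4334)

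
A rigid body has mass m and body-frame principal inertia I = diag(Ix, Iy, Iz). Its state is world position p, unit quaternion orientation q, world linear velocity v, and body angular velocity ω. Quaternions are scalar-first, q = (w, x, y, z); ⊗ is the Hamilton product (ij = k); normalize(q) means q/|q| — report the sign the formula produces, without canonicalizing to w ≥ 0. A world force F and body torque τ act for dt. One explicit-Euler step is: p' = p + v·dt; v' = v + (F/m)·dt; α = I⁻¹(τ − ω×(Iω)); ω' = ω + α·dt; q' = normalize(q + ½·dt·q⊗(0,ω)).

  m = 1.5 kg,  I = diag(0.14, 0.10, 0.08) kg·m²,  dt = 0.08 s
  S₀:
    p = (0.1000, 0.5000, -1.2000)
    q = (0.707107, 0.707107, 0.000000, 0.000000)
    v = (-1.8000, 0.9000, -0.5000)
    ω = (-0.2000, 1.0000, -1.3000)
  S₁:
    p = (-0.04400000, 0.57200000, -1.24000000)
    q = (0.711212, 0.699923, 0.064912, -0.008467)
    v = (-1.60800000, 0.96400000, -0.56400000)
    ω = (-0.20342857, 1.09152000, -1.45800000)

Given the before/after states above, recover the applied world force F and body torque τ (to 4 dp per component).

Δv = v₁−v₀ = (0.19200000, 0.06400000, -0.06400000)
applied force F = (3.6000, 1.2000, -1.2000)
ω₁ − ω₀ = (-0.00342857, 0.09152000, -0.15800000)
I·α + gyro = (0.0200, 0.1300, -0.1500)

F = (3.6000, 1.2000, -1.2000)
τ = (0.0200, 0.1300, -0.1500)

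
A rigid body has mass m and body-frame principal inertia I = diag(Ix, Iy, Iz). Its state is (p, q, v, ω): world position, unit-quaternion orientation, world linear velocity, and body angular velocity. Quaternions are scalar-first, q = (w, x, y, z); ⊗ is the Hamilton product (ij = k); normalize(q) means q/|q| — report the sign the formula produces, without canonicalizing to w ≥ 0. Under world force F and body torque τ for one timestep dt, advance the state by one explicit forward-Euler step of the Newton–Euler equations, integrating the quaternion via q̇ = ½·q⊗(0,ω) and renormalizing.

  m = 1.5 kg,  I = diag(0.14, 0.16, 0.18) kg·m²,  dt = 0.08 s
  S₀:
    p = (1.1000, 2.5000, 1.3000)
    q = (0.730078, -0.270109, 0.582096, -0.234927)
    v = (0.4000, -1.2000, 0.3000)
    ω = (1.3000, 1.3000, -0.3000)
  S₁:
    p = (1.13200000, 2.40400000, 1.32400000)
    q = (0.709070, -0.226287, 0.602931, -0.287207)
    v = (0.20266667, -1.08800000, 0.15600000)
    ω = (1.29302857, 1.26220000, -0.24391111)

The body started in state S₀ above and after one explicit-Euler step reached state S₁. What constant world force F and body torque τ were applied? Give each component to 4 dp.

F = (-3.7000, 2.1000, -2.7000)
τ = (-0.0200, -0.0600, 0.1600)

rate change Δω = (-0.00697143, -0.03780000, 0.05608889)
gyro term ω₀×Iω₀ = (-0.0078, 0.0156, 0.0338)
τ = I·(Δω/dt) + ω₀×(Iω₀) = (-0.0200, -0.0600, 0.1600)
Δv = v₁−v₀ = (-0.19733333, 0.11200000, -0.14400000)
applied force F = (-3.7000, 2.1000, -2.7000)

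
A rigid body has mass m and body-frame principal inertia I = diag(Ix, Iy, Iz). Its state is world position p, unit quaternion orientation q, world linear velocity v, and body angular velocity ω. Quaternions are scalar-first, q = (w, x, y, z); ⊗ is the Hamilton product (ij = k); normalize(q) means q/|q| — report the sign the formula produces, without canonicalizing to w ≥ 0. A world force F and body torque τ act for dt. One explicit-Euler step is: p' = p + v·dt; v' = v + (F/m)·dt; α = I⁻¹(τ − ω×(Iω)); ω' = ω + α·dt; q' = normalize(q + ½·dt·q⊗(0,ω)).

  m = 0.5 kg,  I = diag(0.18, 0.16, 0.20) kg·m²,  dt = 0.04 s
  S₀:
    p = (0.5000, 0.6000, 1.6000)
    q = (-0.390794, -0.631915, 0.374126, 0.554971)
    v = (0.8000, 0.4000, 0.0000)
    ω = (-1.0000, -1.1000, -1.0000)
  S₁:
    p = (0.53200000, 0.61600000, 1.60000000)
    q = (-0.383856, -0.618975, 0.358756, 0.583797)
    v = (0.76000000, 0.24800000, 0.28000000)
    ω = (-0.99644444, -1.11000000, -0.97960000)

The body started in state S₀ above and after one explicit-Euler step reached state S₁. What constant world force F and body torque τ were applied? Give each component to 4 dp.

rate change Δω = (0.00355556, -0.01000000, 0.02040000)
ω₀×(Iω₀) = (0.0440, -0.0200, -0.0220)
applied torque τ = (0.0600, -0.0600, 0.0800)
Δv = v₁−v₀ = (-0.04000000, -0.15200000, 0.28000000)
applied force F = (-0.5000, -1.9000, 3.5000)

F = (-0.5000, -1.9000, 3.5000)
τ = (0.0600, -0.0600, 0.0800)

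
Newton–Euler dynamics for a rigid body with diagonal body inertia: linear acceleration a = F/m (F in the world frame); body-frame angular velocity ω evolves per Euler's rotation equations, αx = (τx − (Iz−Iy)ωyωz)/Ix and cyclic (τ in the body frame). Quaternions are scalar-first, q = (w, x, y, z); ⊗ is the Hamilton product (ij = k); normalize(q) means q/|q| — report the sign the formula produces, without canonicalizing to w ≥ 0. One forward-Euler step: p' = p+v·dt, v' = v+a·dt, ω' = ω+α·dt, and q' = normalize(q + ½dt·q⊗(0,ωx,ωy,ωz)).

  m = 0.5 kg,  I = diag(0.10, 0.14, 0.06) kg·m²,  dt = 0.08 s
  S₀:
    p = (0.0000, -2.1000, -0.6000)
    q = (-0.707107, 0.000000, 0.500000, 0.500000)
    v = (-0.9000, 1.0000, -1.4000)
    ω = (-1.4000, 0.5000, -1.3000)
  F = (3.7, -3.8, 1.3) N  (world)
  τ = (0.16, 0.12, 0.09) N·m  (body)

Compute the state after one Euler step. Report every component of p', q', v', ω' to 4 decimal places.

gyro term ω×Iω = (0.0520, 0.0728, -0.0280)
α = I⁻¹(τ − ω×Iω) = (1.0800, 0.3371, 1.9667)
ω + α·dt = (-1.3136, 0.5270, -1.1427)
2q̇ = q⊗(0,ω) = (0.4000000, 0.0899498, -1.0535535, 1.6192391)
q' = normalize(q + ½dt·q⊗(0,ω)) = (-0.6890, 0.0036, 0.4564, 0.5630)
a = F/m = (7.4000, -7.6000, 2.6000)
p' = p + v·dt = (-0.0720, -2.0200, -0.7120)
new velocity v' = (-0.3080, 0.3920, -1.1920)

p' = (-0.0720, -2.0200, -0.7120)
q' = (-0.6890, 0.0036, 0.4564, 0.5630)
v' = (-0.3080, 0.3920, -1.1920)
ω' = (-1.3136, 0.5270, -1.1427)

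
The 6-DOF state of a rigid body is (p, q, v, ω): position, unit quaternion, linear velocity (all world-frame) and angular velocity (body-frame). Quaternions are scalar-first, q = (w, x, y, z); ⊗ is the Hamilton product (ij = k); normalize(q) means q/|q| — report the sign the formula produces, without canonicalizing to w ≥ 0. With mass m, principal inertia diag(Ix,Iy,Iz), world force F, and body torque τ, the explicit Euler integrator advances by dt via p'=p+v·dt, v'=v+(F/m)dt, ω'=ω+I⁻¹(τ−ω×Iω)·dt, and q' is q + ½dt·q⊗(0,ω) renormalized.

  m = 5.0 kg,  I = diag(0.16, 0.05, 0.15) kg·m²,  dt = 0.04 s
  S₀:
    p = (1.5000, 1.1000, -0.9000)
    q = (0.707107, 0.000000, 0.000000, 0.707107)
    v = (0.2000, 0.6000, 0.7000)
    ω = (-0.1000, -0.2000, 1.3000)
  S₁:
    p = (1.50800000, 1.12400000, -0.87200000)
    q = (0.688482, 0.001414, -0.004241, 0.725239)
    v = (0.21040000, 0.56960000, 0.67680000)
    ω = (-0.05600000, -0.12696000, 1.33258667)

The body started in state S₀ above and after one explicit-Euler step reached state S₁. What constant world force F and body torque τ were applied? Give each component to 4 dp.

Δω = ω₁−ω₀ = (0.04400000, 0.07304000, 0.03258667)
precession coupling = (-0.0260, -0.0013, -0.0022)
τ = I·(Δω/dt) + ω₀×(Iω₀) = (0.1500, 0.0900, 0.1200)
v₁ − v₀ = (0.01040000, -0.03040000, -0.02320000)
m·(v₁−v₀)/dt = (1.3000, -3.8000, -2.9000)

F = (1.3000, -3.8000, -2.9000)
τ = (0.1500, 0.0900, 0.1200)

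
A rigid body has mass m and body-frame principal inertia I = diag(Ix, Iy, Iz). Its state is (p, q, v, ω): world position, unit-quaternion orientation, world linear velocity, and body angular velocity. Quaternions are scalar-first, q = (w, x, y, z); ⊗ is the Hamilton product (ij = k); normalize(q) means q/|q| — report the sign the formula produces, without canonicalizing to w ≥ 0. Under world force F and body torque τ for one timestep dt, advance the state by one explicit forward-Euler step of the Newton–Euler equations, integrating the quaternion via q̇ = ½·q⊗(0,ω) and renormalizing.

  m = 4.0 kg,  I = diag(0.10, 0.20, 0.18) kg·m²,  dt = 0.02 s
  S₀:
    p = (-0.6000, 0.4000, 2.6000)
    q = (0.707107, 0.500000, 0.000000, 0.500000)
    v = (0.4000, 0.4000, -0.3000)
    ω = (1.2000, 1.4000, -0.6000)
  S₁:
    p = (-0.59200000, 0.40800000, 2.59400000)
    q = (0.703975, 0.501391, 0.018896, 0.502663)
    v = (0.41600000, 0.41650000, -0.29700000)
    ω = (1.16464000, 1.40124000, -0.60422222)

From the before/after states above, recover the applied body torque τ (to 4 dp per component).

Δω = ω₁−ω₀ = (-0.03536000, 0.00124000, -0.00422222)
applied torque τ = (-0.1600, 0.0700, 0.1300)

τ = (-0.1600, 0.0700, 0.1300)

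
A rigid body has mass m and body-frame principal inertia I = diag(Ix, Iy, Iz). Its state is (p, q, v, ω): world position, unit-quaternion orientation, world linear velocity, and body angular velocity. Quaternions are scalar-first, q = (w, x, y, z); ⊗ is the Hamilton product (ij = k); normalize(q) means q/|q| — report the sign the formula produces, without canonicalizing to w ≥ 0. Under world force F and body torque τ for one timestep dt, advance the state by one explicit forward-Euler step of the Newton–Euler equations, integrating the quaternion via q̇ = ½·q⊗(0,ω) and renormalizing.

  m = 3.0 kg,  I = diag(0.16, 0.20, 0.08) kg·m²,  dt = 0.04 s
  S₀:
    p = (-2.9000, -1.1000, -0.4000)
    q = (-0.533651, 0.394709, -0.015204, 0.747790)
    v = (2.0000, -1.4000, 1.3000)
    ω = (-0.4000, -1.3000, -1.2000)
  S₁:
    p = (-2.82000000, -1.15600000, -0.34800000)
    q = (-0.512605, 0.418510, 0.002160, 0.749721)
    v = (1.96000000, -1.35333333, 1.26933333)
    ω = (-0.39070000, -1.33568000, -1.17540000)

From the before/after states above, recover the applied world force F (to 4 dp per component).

F = (-3.0000, 3.5000, -2.3000)

Δv = v₁−v₀ = (-0.04000000, 0.04666667, -0.03066667)
F = m·Δv/dt = (-3.0000, 3.5000, -2.3000)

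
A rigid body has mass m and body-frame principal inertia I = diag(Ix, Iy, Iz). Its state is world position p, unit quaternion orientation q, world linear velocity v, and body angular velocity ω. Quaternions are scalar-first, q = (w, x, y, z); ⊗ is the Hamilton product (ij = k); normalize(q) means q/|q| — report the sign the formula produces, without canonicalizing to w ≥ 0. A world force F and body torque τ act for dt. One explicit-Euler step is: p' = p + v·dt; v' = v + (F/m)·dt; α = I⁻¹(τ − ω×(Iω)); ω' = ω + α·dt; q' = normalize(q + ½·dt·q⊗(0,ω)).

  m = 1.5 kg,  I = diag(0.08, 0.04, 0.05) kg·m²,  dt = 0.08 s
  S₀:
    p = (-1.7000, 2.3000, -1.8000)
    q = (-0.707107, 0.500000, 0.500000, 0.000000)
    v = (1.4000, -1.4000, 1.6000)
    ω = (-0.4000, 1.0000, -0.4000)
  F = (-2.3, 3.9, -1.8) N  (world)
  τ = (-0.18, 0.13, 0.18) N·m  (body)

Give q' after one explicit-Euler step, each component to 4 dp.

q' = (-0.7183, 0.5028, 0.4792, 0.0393)

q⊗(0,ω) = (-0.3000000, 0.0828428, -0.5071070, 0.9828428)
q' = normalize(q + ½dt·q⊗(0,ω)) = (-0.7183, 0.5028, 0.4792, 0.0393)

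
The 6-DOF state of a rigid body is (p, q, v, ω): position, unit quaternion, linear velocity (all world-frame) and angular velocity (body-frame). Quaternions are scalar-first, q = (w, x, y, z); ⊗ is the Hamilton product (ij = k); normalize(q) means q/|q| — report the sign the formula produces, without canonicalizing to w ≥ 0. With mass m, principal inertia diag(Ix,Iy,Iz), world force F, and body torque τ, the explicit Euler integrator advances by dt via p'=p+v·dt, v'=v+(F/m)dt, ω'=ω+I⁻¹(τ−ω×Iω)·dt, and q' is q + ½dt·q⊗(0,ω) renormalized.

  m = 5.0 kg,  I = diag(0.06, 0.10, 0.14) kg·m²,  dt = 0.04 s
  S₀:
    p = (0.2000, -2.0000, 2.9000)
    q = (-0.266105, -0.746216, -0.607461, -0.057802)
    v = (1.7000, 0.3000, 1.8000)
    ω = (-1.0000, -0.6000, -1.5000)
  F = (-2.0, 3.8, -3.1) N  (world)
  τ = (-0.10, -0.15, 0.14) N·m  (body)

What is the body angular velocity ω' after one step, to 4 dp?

precession coupling ω×(Iω) = (0.0360, -0.1200, 0.0240)
(τ − ω×Iω)/I = (-2.2667, -0.3000, 0.8286)
ω' = ω + α·dt = (-1.0907, -0.6120, -1.4669)

ω' = (-1.0907, -0.6120, -1.4669)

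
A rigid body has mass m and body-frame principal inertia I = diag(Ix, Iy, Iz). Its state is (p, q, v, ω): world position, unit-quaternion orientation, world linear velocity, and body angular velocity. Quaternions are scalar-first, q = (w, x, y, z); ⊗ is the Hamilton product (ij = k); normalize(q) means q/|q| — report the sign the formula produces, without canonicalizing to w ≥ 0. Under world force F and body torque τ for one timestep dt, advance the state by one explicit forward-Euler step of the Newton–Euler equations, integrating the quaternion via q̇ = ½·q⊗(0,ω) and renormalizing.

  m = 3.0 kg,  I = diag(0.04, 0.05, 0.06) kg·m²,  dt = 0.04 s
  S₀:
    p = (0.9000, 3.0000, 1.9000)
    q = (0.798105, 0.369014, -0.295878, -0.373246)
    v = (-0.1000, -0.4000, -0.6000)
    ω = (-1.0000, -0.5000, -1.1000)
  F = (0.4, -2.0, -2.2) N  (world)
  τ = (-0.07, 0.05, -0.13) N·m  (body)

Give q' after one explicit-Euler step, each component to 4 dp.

q' = (0.7939, 0.3557, -0.2881, -0.4002)

q⊗(0,ω) = (-0.1894956, -0.6592622, 0.3801089, -1.3583005)
q + ½dt·q⊗(0,ω), renormalized = (0.7939, 0.3557, -0.2881, -0.4002)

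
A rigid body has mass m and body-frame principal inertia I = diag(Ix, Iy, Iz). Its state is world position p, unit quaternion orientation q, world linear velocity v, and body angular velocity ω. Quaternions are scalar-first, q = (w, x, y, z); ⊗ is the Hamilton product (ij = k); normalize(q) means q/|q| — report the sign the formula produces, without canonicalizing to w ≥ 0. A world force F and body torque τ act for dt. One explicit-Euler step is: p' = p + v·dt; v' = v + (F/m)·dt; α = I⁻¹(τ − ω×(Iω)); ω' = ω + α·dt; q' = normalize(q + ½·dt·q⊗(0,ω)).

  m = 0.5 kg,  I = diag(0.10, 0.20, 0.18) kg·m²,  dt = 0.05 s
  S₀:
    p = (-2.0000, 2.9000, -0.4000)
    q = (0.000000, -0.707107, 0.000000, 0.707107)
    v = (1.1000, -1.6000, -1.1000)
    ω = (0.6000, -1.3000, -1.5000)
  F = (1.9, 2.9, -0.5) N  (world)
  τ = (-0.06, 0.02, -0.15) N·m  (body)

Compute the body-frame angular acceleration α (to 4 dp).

gyro term ω×Iω = (-0.0390, 0.0720, -0.0780)
(τ − ω×Iω)/I = (-0.2100, -0.2600, -0.4000)

α = (-0.2100, -0.2600, -0.4000)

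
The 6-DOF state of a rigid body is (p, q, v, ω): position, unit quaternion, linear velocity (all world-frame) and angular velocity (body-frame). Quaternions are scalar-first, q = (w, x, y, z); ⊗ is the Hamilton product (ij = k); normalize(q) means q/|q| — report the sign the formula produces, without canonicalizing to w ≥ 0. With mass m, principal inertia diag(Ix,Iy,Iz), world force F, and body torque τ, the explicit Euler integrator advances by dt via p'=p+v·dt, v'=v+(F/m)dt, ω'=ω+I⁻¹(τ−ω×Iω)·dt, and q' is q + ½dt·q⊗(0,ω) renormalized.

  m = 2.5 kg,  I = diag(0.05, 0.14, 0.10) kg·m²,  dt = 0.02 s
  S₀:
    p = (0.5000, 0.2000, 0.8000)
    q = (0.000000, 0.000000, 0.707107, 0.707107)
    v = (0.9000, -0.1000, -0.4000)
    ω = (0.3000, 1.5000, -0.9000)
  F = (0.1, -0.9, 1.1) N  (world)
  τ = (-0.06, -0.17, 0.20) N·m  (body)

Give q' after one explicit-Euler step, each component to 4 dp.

q⊗(0,ω) = (-0.4242642, -1.6970568, 0.2121321, -0.2121321)
q' = normalize(q + ½dt·q⊗(0,ω)) = (-0.0042, -0.0170, 0.7091, 0.7049)

q' = (-0.0042, -0.0170, 0.7091, 0.7049)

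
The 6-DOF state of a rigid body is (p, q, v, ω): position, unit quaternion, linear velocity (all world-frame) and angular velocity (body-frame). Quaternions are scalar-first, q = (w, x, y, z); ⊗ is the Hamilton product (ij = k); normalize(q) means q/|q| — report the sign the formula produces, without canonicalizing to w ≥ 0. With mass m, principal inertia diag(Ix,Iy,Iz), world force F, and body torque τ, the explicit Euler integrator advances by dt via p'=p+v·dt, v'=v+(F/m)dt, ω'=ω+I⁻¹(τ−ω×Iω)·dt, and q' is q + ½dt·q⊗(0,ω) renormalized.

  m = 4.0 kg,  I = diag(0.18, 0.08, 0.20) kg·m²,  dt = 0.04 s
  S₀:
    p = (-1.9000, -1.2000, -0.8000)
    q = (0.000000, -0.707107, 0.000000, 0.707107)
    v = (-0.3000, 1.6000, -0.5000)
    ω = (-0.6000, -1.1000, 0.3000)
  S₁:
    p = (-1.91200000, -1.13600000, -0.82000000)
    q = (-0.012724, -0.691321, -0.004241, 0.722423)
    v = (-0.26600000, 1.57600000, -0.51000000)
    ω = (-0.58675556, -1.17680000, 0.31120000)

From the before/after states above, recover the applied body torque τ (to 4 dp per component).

τ = (0.0200, -0.1500, -0.0100)

ω₁ − ω₀ = (0.01324444, -0.07680000, 0.01120000)
gyro term ω₀×Iω₀ = (-0.0396, 0.0036, -0.0660)
I·α + gyro = (0.0200, -0.1500, -0.0100)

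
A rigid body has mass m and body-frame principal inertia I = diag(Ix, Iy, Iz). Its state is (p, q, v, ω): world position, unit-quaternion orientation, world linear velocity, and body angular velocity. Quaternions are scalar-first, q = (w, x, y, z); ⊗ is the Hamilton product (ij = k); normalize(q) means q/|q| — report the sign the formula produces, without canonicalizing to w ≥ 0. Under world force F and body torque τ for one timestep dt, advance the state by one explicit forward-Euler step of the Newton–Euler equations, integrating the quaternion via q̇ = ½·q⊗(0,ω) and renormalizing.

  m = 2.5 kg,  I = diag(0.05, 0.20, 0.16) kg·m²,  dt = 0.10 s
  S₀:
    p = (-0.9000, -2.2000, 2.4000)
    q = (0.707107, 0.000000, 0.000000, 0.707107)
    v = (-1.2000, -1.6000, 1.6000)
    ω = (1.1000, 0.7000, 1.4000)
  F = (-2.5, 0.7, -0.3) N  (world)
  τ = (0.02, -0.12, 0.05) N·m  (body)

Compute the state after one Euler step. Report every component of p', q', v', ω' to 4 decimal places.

precession coupling ω×(Iω) = (-0.0392, -0.1694, 0.1155)
α = I⁻¹(τ − ω×Iω) = (1.1840, 0.2470, -0.4094)
new body rate ω' = (1.2184, 0.7247, 1.3591)
Hamilton product q⊗(0,ω) = (-0.9899498, 0.2828428, 1.2727926, 0.9899498)
q + ½dt·q⊗(0,ω), renormalized = (0.6546, 0.0141, 0.0634, 0.7532)
a = (-1.0000, 0.2800, -0.1200)
p + v·dt = (-1.0200, -2.3600, 2.5600)
v' = v + a·dt = (-1.3000, -1.5720, 1.5880)

p' = (-1.0200, -2.3600, 2.5600)
q' = (0.6546, 0.0141, 0.0634, 0.7532)
v' = (-1.3000, -1.5720, 1.5880)
ω' = (1.2184, 0.7247, 1.3591)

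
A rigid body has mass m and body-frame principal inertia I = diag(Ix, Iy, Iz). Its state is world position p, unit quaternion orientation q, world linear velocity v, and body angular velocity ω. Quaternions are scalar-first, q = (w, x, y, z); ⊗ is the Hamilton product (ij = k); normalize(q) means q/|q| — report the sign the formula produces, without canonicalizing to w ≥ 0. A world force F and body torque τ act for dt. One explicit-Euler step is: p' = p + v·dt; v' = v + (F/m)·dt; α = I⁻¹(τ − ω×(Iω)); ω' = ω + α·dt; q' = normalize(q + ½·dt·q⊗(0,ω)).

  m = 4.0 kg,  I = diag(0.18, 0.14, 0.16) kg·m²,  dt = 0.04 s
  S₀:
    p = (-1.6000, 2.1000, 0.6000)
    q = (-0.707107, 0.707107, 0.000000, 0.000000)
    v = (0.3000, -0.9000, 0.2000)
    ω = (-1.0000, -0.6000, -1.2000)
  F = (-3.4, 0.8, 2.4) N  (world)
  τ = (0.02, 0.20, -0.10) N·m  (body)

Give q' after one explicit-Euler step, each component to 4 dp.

q' = (-0.6926, 0.7208, 0.0254, 0.0085)

q⊗(0,ω) = (0.7071070, 0.7071070, 1.2727926, 0.4242642)
q + ½dt·q⊗(0,ω), renormalized = (-0.6926, 0.7208, 0.0254, 0.0085)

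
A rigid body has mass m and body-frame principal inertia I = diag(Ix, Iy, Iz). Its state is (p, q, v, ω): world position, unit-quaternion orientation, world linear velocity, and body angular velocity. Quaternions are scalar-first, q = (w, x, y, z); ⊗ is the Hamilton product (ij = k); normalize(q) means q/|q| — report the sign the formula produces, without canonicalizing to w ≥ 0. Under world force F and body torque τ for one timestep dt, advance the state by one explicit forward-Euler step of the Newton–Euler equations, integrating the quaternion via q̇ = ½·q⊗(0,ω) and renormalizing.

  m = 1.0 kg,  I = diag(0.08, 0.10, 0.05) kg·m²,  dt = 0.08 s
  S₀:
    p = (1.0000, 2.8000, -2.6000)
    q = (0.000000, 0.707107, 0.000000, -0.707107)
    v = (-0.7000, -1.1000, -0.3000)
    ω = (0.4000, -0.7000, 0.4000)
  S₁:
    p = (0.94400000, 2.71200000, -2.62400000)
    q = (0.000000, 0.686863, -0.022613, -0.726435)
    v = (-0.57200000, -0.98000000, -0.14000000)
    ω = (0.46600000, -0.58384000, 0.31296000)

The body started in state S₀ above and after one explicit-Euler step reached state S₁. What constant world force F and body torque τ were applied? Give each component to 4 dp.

F = (1.6000, 1.5000, 2.0000)
τ = (0.0800, 0.1500, -0.0600)

rate change Δω = (0.06600000, 0.11616000, -0.08704000)
gyro term ω₀×Iω₀ = (0.0140, 0.0048, -0.0056)
τ = I·(Δω/dt) + ω₀×(Iω₀) = (0.0800, 0.1500, -0.0600)
Δv = v₁−v₀ = (0.12800000, 0.12000000, 0.16000000)
F = m·Δv/dt = (1.6000, 1.5000, 2.0000)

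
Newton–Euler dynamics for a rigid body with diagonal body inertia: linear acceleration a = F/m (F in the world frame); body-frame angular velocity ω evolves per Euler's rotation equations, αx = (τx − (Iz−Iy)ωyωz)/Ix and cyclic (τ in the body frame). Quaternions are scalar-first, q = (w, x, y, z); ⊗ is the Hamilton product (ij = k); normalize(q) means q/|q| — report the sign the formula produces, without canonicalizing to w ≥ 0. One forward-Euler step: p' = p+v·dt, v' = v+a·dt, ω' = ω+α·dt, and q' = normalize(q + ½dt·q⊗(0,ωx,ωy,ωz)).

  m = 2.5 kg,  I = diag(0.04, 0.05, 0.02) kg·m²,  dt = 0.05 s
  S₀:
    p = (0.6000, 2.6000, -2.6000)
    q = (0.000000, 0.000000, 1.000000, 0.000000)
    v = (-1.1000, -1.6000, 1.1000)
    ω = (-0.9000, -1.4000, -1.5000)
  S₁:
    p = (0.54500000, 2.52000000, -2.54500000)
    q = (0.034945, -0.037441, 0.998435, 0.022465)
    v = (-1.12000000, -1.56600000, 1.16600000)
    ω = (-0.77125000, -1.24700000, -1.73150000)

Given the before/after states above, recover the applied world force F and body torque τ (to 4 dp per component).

v₁ − v₀ = (-0.02000000, 0.03400000, 0.06600000)
F = m·Δv/dt = (-1.0000, 1.7000, 3.3000)
ω₁ − ω₀ = (0.12875000, 0.15300000, -0.23150000)
I·α + gyro = (0.0400, 0.1800, -0.0800)

F = (-1.0000, 1.7000, 3.3000)
τ = (0.0400, 0.1800, -0.0800)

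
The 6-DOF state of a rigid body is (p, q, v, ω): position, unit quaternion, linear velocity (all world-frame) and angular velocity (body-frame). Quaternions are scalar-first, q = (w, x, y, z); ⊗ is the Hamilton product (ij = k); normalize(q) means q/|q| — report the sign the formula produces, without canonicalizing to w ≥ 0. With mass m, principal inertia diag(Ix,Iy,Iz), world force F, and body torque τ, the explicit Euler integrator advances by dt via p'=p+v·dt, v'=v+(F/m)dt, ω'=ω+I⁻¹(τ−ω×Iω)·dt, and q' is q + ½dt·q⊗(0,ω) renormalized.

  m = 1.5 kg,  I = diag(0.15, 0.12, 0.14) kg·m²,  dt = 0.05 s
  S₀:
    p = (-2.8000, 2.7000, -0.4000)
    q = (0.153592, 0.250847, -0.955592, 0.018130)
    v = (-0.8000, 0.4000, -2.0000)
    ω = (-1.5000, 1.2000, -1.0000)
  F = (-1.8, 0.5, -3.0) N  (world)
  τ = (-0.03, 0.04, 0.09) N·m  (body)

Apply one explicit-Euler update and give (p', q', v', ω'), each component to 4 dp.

gyro term ω×Iω = (-0.0240, 0.0150, 0.0540)
angular accel α = (-0.0400, 0.2083, 0.2571)
new body rate ω' = (-1.5020, 1.2104, -0.9871)
2q̇ = q⊗(0,ω) = (1.5411109, 0.7034480, 0.4079624, -1.2859636)
q' = normalize(q + ½dt·q⊗(0,ω)) = (0.1918, 0.2680, -0.9440, -0.0140)
linear accel F/m = (-1.2000, 0.3333, -2.0000)
new position p' = (-2.8400, 2.7200, -0.5000)
new velocity v' = (-0.8600, 0.4167, -2.1000)

p' = (-2.8400, 2.7200, -0.5000)
q' = (0.1918, 0.2680, -0.9440, -0.0140)
v' = (-0.8600, 0.4167, -2.1000)
ω' = (-1.5020, 1.2104, -0.9871)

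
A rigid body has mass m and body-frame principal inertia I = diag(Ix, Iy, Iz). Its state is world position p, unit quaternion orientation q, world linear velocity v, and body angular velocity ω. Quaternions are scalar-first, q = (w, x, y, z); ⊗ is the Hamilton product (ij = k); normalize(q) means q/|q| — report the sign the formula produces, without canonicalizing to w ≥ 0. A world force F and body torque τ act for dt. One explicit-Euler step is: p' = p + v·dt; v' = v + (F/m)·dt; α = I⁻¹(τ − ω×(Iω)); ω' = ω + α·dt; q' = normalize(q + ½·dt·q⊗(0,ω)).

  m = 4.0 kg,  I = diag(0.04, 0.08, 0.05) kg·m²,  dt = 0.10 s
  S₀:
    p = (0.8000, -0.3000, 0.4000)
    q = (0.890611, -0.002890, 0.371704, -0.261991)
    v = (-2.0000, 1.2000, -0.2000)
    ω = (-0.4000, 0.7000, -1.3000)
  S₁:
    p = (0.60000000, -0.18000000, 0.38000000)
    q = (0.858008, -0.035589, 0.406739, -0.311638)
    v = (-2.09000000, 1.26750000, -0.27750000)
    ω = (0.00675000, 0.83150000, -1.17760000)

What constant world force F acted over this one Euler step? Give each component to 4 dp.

F = (-3.6000, 2.7000, -3.1000)

v₁ − v₀ = (-0.09000000, 0.06750000, -0.07750000)
m·(v₁−v₀)/dt = (-3.6000, 2.7000, -3.1000)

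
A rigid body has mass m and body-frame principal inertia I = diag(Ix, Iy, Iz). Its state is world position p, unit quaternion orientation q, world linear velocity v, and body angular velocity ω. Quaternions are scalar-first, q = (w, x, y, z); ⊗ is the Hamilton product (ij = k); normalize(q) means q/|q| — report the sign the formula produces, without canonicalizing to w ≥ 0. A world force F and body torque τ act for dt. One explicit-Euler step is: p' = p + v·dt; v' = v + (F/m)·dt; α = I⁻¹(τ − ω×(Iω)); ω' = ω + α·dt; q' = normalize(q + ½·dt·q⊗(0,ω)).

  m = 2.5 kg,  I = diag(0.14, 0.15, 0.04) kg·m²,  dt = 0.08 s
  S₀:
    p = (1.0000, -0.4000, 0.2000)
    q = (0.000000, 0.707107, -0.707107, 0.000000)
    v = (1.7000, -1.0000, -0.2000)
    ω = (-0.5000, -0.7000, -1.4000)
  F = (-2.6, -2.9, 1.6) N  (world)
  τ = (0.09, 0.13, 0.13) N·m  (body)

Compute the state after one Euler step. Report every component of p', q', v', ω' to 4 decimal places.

a = (-1.0400, -1.1600, 0.6400)
new position p' = (1.1360, -0.4800, 0.1840)
new velocity v' = (1.6168, -1.0928, -0.1488)
angular accel α = (1.4129, 0.4000, 3.1625)
new body rate ω' = (-0.3870, -0.6680, -1.1470)
q⊗(0,ω) = (-0.1414214, 0.9899498, 0.9899498, -0.8485284)
q + ½dt·q⊗(0,ω), renormalized = (-0.0056, 0.7451, -0.6661, -0.0339)

p' = (1.1360, -0.4800, 0.1840)
q' = (-0.0056, 0.7451, -0.6661, -0.0339)
v' = (1.6168, -1.0928, -0.1488)
ω' = (-0.3870, -0.6680, -1.1470)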